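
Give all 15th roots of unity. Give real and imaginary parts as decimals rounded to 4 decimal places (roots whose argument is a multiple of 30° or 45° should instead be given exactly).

ω_k = e^(2πik/15) = cos(2πk/15) + i sin(2πk/15) for k = 0, 1, ..., 14
Roots: 1, 0.9135 + 0.4067i, 0.6691 + 0.7431i, 0.3090 + 0.9511i, -0.1045 + 0.9945i, -1/2 + (sqrt(3)/2)i, -0.8090 + 0.5878i, -0.9781 + 0.2079i, -0.9781 - 0.2079i, -0.8090 - 0.5878i, -1/2 - (sqrt(3)/2)i, -0.1045 - 0.9945i, 0.3090 - 0.9511i, 0.6691 - 0.7431i, 0.9135 - 0.4067i


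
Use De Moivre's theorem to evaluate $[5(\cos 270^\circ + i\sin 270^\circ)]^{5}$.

By De Moivre: z^n = r^n(cos(nθ) + i sin(nθ))
= 5^5(cos(5*270°) + i sin(5*270°))
= 3125(cos 270° + i sin 270°)
= -3125i


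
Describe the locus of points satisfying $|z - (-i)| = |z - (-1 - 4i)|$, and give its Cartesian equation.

|z - z1| = |z - z2| means z is equidistant from z1 and z2,
i.e. the perpendicular bisector of the segment from (0, -1) to (-1, -4) (midpoint (-1/2, -5/2)).
With z = x + yi, square both sides:
(x - 0)^2 + (y - (-1))^2 = (x - (-1))^2 + (y - (-4))^2
The x^2 and y^2 terms cancel: -2x + (-6)y = 17 - 1 = 16
Simplify: x + 3y = -8
Locus: Perpendicular bisector of the segment from (0, -1) to (-1, -4): the line x + 3y = -8


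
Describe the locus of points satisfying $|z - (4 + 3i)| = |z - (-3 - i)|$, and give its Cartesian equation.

|z - z1| = |z - z2| means z is equidistant from z1 and z2,
i.e. the perpendicular bisector of the segment from (4, 3) to (-3, -1) (midpoint (1/2, 1)).
With z = x + yi, square both sides:
(x - 4)^2 + (y - 3)^2 = (x - (-3))^2 + (y - (-1))^2
The x^2 and y^2 terms cancel: -14x + (-8)y = 10 - 25 = -15
Simplify: 14x + 8y = 15
Locus: Perpendicular bisector of the segment from (4, 3) to (-3, -1): the line 14x + 8y = 15


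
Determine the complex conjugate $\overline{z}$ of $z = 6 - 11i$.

If z = a + bi, then conjugate(z) = a - bi
conjugate(6 - 11i) = 6 + 11i


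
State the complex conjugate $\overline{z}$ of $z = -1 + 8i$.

If z = a + bi, then conjugate(z) = a - bi
conjugate(-1 + 8i) = -1 - 8i


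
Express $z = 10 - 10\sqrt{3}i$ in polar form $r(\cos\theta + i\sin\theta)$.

r = |z| = sqrt(a^2 + b^2) = sqrt((10)^2 + (-10*sqrt(3))^2) = sqrt(100 + 300) = sqrt(400) = 20
θ = arctan(b/a) = arctan(-17.3205/10) (quadrant-adjusted) = 300°
z = 20(cos 300° + i sin 300°)


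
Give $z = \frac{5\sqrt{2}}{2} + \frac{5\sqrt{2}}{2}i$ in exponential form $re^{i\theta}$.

r = |z| = sqrt((5*sqrt(2)/2)^2 + (5*sqrt(2)/2)^2) = sqrt(25/2 + 25/2) = sqrt(25) = 5
θ = arctan(b/a) = arctan(3.5355/3.5355) (quadrant-adjusted) = 45° = π/4
z = 5e^(i*π/4)


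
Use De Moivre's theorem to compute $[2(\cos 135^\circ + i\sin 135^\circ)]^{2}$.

By De Moivre: z^n = r^n(cos(nθ) + i sin(nθ))
= 2^2(cos(2*135°) + i sin(2*135°))
= 4(cos 270° + i sin 270°)
= -4i


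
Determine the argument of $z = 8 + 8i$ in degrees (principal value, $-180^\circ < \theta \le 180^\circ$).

θ = arctan(b/a) = arctan(8/8) (quadrant-adjusted) = 45°


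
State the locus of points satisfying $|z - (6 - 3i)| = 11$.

|z - z0| = r describes a circle centered at z0 with radius r
Here z0 = 6 - 3i and r = 11
Locus: Circle centered at (6, -3) with radius 11


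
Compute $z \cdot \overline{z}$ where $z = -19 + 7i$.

z * conjugate(z) = |z|^2 = a^2 + b^2
= (-19)^2 + 7^2 = 410


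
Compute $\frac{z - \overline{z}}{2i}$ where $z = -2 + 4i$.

z - conjugate(z) = 2bi
(z - conjugate(z))/(2i) = 2bi/(2i) = b = 4


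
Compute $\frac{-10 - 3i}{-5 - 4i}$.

Multiply numerator and denominator by conjugate (-5 + 4i):
= (-10 - 3i)(-5 + 4i) / ((-5)^2 + (-4)^2)
= (62 - 25i) / 41
= 62/41 - (25/41)i


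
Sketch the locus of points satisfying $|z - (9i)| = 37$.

|z - z0| = r describes a circle centered at z0 with radius r
Here z0 = 9i and r = 37
Locus: Circle centered at (0, 9) with radius 37


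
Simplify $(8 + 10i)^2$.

(a + bi)^2 = a^2 - b^2 + 2abi
= 8^2 - 10^2 + 2*8*10i
= -36 + 160i


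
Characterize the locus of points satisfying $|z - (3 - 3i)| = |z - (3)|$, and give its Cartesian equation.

|z - z1| = |z - z2| means z is equidistant from z1 and z2,
i.e. the perpendicular bisector of the segment from (3, -3) to (3, 0) (midpoint (3, -3/2)).
With z = x + yi, square both sides:
(x - 3)^2 + (y - (-3))^2 = (x - 3)^2 + (y - 0)^2
The x^2 and y^2 terms cancel: 0x + 6y = 9 - 18 = -9
Simplify: y = -3/2
Locus: Perpendicular bisector of the segment from (3, -3) to (3, 0): the line y = -3/2


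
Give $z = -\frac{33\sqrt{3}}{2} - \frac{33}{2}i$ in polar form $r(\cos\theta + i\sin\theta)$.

r = |z| = sqrt(a^2 + b^2) = sqrt((-33*sqrt(3)/2)^2 + (-33/2)^2) = sqrt(3267/4 + 1089/4) = sqrt(1089) = 33
θ = arctan(b/a) = arctan(-16.5/-28.5788) (quadrant-adjusted) = 210°
z = 33(cos 210° + i sin 210°)


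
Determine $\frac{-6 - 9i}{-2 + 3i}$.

Multiply numerator and denominator by conjugate (-2 - 3i):
= (-6 - 9i)(-2 - 3i) / ((-2)^2 + 3^2)
= (-15 + 36i) / 13
= -15/13 + (36/13)i


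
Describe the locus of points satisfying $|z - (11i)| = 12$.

|z - z0| = r describes a circle centered at z0 with radius r
Here z0 = 11i and r = 12
Locus: Circle centered at (0, 11) with radius 12


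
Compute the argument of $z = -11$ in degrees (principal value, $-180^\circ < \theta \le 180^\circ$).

b = 0 and a < 0, so z lies on the negative real axis: θ = 180°


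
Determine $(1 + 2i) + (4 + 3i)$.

(1 + 4) + (2 + 3)i = 5 + 5i


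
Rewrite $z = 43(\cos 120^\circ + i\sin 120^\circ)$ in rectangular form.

a = r cos θ = 43 * -1/2 = -43/2
b = r sin θ = 43 * sqrt(3)/2 = 43*sqrt(3)/2
z = -43/2 + (43*sqrt(3)/2)i


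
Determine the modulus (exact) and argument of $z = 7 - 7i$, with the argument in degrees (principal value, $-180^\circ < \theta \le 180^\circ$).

|z| = sqrt(7^2 + (-7)^2) = sqrt(98)
arg(z) = arctan(b/a) = arctan(-7/7) (quadrant-adjusted) = -45°


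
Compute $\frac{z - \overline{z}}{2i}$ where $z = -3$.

z - conjugate(z) = 2bi
(z - conjugate(z))/(2i) = 2bi/(2i) = b = 0


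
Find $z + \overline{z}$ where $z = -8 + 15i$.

z + conjugate(z) = (a + bi) + (a - bi) = 2a
= 2 * (-8) = -16


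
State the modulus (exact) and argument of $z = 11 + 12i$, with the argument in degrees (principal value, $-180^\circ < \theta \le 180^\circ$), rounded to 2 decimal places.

|z| = sqrt(11^2 + 12^2) = sqrt(265)
arg(z) = arctan(b/a) = arctan(12/11) (quadrant-adjusted) = 47.49°


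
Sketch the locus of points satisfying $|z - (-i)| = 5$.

|z - z0| = r describes a circle centered at z0 with radius r
Here z0 = -i and r = 5
Locus: Circle centered at (0, -1) with radius 5


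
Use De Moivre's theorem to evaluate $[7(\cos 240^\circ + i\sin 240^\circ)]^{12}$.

By De Moivre: z^n = r^n(cos(nθ) + i sin(nθ))
= 7^12(cos(12*240°) + i sin(12*240°))
= 13841287201(cos 0° + i sin 0°)
= 13841287201


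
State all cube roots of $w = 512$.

|w| = 512, arg(w) = 0°
Root modulus = 512^(1/3) = 8
Root arguments: θ_k = (0° + 360°k)/3 for k = 0, 1, ..., 2
Roots: 8, -4 + 4*sqrt(3)i, -4 - 4*sqrt(3)i


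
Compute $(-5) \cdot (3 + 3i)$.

(a1*a2 - b1*b2) + (a1*b2 + b1*a2)i
= (-15 - 0) + (-15 + 0)i
= -15 - 15i


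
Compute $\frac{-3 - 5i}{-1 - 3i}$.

Multiply numerator and denominator by conjugate (-1 + 3i):
= (-3 - 5i)(-1 + 3i) / ((-1)^2 + (-3)^2)
= (18 - 4i) / 10
Divide through by 2: (9 - 2i) / 5
= 9/5 - (2/5)i


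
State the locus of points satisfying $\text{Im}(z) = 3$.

Im(z) = y where z = x + yi; the equation y = 3 is satisfied by all points with that y-coordinate
Locus: Horizontal line y = 3


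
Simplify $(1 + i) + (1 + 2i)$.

(1 + 1) + (1 + 2)i = 2 + 3i


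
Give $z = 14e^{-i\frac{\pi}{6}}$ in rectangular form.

a = r cos θ = 14 * sqrt(3)/2 = 7*sqrt(3)
b = r sin θ = 14 * -1/2 = -7
z = 7*sqrt(3) - 7i


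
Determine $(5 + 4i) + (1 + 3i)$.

(5 + 1) + (4 + 3)i = 6 + 7i


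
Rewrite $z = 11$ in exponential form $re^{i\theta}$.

r = |z| = sqrt((11)^2 + (0)^2) = sqrt(121 + 0) = sqrt(121) = 11
b = 0 and a > 0, so z lies on the positive real axis: θ = 0
z = 11e^(i*0) = 11


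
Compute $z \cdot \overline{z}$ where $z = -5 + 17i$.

z * conjugate(z) = |z|^2 = a^2 + b^2
= (-5)^2 + 17^2 = 314


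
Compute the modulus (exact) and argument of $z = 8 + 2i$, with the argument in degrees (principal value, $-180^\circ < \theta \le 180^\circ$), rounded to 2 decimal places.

|z| = sqrt(8^2 + 2^2) = sqrt(68)
arg(z) = arctan(b/a) = arctan(2/8) (quadrant-adjusted) = 14.04°


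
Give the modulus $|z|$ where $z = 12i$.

|z| = sqrt(a^2 + b^2) = sqrt(0^2 + 12^2) = sqrt(144) = 12


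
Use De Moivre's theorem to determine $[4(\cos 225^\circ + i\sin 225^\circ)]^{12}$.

By De Moivre: z^n = r^n(cos(nθ) + i sin(nθ))
= 4^12(cos(12*225°) + i sin(12*225°))
= 16777216(cos 180° + i sin 180°)
= -16777216


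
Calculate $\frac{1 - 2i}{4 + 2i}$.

Multiply numerator and denominator by conjugate (4 - 2i):
= (1 - 2i)(4 - 2i) / (4^2 + 2^2)
= (-10i) / 20
Divide through by 10: (-i) / 2
= 0 - (1/2)i


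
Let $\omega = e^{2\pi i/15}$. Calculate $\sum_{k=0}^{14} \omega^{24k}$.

Let ζ = ω^24 = e^(2πi·24/15). Since 15 ∤ 24, ζ ≠ 1.
Sum = Σ_{k=0}^{14} ζ^k = (ζ^15 - 1)/(ζ - 1) = (ω^{24·15} - 1)/(ζ - 1) = (1 - 1)/(ζ - 1) = 0


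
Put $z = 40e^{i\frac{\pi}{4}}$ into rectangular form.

a = r cos θ = 40 * sqrt(2)/2 = 20*sqrt(2)
b = r sin θ = 40 * sqrt(2)/2 = 20*sqrt(2)
z = 20*sqrt(2) + 20*sqrt(2)i


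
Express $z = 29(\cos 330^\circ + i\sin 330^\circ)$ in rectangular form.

a = r cos θ = 29 * sqrt(3)/2 = 29*sqrt(3)/2
b = r sin θ = 29 * -1/2 = -29/2
z = 29*sqrt(3)/2 - (29/2)i


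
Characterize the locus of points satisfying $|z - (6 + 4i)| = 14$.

|z - z0| = r describes a circle centered at z0 with radius r
Here z0 = 6 + 4i and r = 14
Locus: Circle centered at (6, 4) with radius 14


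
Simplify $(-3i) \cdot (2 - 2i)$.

(a1*a2 - b1*b2) + (a1*b2 + b1*a2)i
= (0 - 6) + (0 + (-6))i
= -6 - 6i


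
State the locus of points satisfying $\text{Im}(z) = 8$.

Im(z) = y where z = x + yi; the equation y = 8 is satisfied by all points with that y-coordinate
Locus: Horizontal line y = 8


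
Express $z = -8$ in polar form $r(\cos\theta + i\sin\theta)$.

r = |z| = sqrt(a^2 + b^2) = sqrt((-8)^2 + (0)^2) = sqrt(64 + 0) = sqrt(64) = 8
b = 0 and a < 0, so z lies on the negative real axis: θ = 180°
z = 8(cos 180° + i sin 180°)


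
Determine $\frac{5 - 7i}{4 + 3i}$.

Multiply numerator and denominator by conjugate (4 - 3i):
= (5 - 7i)(4 - 3i) / (4^2 + 3^2)
= (-1 - 43i) / 25
= -1/25 - (43/25)i


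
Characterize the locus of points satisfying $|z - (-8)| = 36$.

|z - z0| = r describes a circle centered at z0 with radius r
Here z0 = -8 and r = 36
Locus: Circle centered at (-8, 0) with radius 36


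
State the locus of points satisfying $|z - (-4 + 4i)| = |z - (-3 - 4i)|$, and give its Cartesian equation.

|z - z1| = |z - z2| means z is equidistant from z1 and z2,
i.e. the perpendicular bisector of the segment from (-4, 4) to (-3, -4) (midpoint (-7/2, 0)).
With z = x + yi, square both sides:
(x - (-4))^2 + (y - 4)^2 = (x - (-3))^2 + (y - (-4))^2
The x^2 and y^2 terms cancel: 2x + (-16)y = 25 - 32 = -7
Simplify: 2x - 16y = -7
Locus: Perpendicular bisector of the segment from (-4, 4) to (-3, -4): the line 2x - 16y = -7


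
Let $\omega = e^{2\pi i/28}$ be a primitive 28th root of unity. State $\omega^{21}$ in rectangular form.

ω^21 = e^(2πi·21/28) = e^(i·3π/2)
= cos(3π/2) + i sin(3π/2)
= -i


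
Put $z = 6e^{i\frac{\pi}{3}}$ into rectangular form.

a = r cos θ = 6 * 1/2 = 3
b = r sin θ = 6 * sqrt(3)/2 = 3*sqrt(3)
z = 3 + 3*sqrt(3)i


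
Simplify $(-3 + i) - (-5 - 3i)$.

(-3 - (-5)) + (1 - (-3))i = 2 + 4i


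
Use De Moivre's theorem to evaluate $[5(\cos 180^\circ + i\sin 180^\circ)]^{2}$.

By De Moivre: z^n = r^n(cos(nθ) + i sin(nθ))
= 5^2(cos(2*180°) + i sin(2*180°))
= 25(cos 0° + i sin 0°)
= 25


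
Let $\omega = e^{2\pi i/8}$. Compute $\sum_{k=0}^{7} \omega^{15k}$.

Let ζ = ω^15 = e^(2πi·15/8). Since 8 ∤ 15, ζ ≠ 1.
Sum = Σ_{k=0}^{7} ζ^k = (ζ^8 - 1)/(ζ - 1) = (ω^{15·8} - 1)/(ζ - 1) = (1 - 1)/(ζ - 1) = 0


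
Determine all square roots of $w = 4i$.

|w| = 4, arg(w) = 90°
Root modulus = 4^(1/2) = 2
Root arguments: θ_k = (90° + 360°k)/2 for k = 0, 1, ..., 1
Roots: sqrt(2) + sqrt(2)i, -sqrt(2) - sqrt(2)i


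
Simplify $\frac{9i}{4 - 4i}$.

Multiply numerator and denominator by conjugate (4 + 4i):
= (9i)(4 + 4i) / (4^2 + (-4)^2)
= (-36 + 36i) / 32
Divide through by 4: (-9 + 9i) / 8
= -9/8 + (9/8)i


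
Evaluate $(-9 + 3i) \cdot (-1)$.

(a1*a2 - b1*b2) + (a1*b2 + b1*a2)i
= (9 - 0) + (0 + (-3))i
= 9 - 3i


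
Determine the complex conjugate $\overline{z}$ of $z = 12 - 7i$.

If z = a + bi, then conjugate(z) = a - bi
conjugate(12 - 7i) = 12 + 7i


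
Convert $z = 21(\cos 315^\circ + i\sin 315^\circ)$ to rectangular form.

a = r cos θ = 21 * sqrt(2)/2 = 21*sqrt(2)/2
b = r sin θ = 21 * -sqrt(2)/2 = -21*sqrt(2)/2
z = 21*sqrt(2)/2 - (21*sqrt(2)/2)i


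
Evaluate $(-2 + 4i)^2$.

(a + bi)^2 = a^2 - b^2 + 2abi
= (-2)^2 - 4^2 + 2*(-2)*4i
= -12 - 16i


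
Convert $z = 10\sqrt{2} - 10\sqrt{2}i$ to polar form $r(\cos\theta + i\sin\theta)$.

r = |z| = sqrt(a^2 + b^2) = sqrt((10*sqrt(2))^2 + (-10*sqrt(2))^2) = sqrt(200 + 200) = sqrt(400) = 20
θ = arctan(b/a) = arctan(-14.1421/14.1421) (quadrant-adjusted) = 315°
z = 20(cos 315° + i sin 315°)


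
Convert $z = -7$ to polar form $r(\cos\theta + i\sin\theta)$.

r = |z| = sqrt(a^2 + b^2) = sqrt((-7)^2 + (0)^2) = sqrt(49 + 0) = sqrt(49) = 7
b = 0 and a < 0, so z lies on the negative real axis: θ = 180°
z = 7(cos 180° + i sin 180°)


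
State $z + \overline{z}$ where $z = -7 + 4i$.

z + conjugate(z) = (a + bi) + (a - bi) = 2a
= 2 * (-7) = -14


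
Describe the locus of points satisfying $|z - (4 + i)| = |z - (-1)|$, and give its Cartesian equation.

|z - z1| = |z - z2| means z is equidistant from z1 and z2,
i.e. the perpendicular bisector of the segment from (4, 1) to (-1, 0) (midpoint (3/2, 1/2)).
With z = x + yi, square both sides:
(x - 4)^2 + (y - 1)^2 = (x - (-1))^2 + (y - 0)^2
The x^2 and y^2 terms cancel: -10x + (-2)y = 1 - 17 = -16
Simplify: 5x + y = 8
Locus: Perpendicular bisector of the segment from (4, 1) to (-1, 0): the line 5x + y = 8


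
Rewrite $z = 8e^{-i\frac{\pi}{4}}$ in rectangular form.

a = r cos θ = 8 * sqrt(2)/2 = 4*sqrt(2)
b = r sin θ = 8 * -sqrt(2)/2 = -4*sqrt(2)
z = 4*sqrt(2) - 4*sqrt(2)i


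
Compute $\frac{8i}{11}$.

Divisor is real, so divide each part by 11:
= 0 + (8/11)i


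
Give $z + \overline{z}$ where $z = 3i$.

z + conjugate(z) = (a + bi) + (a - bi) = 2a
= 2 * 0 = 0


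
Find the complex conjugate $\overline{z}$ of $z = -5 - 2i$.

If z = a + bi, then conjugate(z) = a - bi
conjugate(-5 - 2i) = -5 + 2i


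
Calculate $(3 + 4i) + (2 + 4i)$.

(3 + 2) + (4 + 4)i = 5 + 8i


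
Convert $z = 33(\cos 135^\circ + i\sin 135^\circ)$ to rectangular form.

a = r cos θ = 33 * -sqrt(2)/2 = -33*sqrt(2)/2
b = r sin θ = 33 * sqrt(2)/2 = 33*sqrt(2)/2
z = -33*sqrt(2)/2 + (33*sqrt(2)/2)i


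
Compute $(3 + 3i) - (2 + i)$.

(3 - 2) + (3 - 1)i = 1 + 2i


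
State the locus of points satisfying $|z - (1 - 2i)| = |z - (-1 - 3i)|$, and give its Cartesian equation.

|z - z1| = |z - z2| means z is equidistant from z1 and z2,
i.e. the perpendicular bisector of the segment from (1, -2) to (-1, -3) (midpoint (0, -5/2)).
With z = x + yi, square both sides:
(x - 1)^2 + (y - (-2))^2 = (x - (-1))^2 + (y - (-3))^2
The x^2 and y^2 terms cancel: -4x + (-2)y = 10 - 5 = 5
Simplify: 4x + 2y = -5
Locus: Perpendicular bisector of the segment from (1, -2) to (-1, -3): the line 4x + 2y = -5


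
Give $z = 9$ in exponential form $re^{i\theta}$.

r = |z| = sqrt((9)^2 + (0)^2) = sqrt(81 + 0) = sqrt(81) = 9
b = 0 and a > 0, so z lies on the positive real axis: θ = 0
z = 9e^(i*0) = 9


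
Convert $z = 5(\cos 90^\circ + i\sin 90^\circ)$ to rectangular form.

a = r cos θ = 5 * 0 = 0
b = r sin θ = 5 * 1 = 5
z = 5i


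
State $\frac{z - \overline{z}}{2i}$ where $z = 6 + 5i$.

z - conjugate(z) = 2bi
(z - conjugate(z))/(2i) = 2bi/(2i) = b = 5


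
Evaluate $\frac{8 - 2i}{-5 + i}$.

Multiply numerator and denominator by conjugate (-5 - i):
= (8 - 2i)(-5 - i) / ((-5)^2 + 1^2)
= (-42 + 2i) / 26
Divide through by 2: (-21 + i) / 13
= -21/13 + (1/13)i


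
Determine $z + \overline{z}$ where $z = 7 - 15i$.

z + conjugate(z) = (a + bi) + (a - bi) = 2a
= 2 * 7 = 14


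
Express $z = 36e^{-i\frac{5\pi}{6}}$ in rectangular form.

a = r cos θ = 36 * -sqrt(3)/2 = -18*sqrt(3)
b = r sin θ = 36 * -1/2 = -18
z = -18*sqrt(3) - 18i


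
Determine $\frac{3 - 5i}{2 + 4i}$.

Multiply numerator and denominator by conjugate (2 - 4i):
= (3 - 5i)(2 - 4i) / (2^2 + 4^2)
= (-14 - 22i) / 20
Divide through by 2: (-7 - 11i) / 10
= -7/10 - (11/10)i


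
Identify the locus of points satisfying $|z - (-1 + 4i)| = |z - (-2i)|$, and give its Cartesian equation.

|z - z1| = |z - z2| means z is equidistant from z1 and z2,
i.e. the perpendicular bisector of the segment from (-1, 4) to (0, -2) (midpoint (-1/2, 1)).
With z = x + yi, square both sides:
(x - (-1))^2 + (y - 4)^2 = (x - 0)^2 + (y - (-2))^2
The x^2 and y^2 terms cancel: 2x + (-12)y = 4 - 17 = -13
Simplify: 2x - 12y = -13
Locus: Perpendicular bisector of the segment from (-1, 4) to (0, -2): the line 2x - 12y = -13


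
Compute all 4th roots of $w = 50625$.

|w| = 50625, arg(w) = 0°
Root modulus = 50625^(1/4) = 15
Root arguments: θ_k = (0° + 360°k)/4 for k = 0, 1, ..., 3
Roots: 15, 15i, -15, -15i


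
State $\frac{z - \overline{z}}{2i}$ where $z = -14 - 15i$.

z - conjugate(z) = 2bi
(z - conjugate(z))/(2i) = 2bi/(2i) = b = -15


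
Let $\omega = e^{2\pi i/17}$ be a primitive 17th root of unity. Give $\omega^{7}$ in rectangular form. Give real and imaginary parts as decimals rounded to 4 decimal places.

ω^7 = e^(2πi·7/17) = e^(i·14π/17)
= cos(14π/17) + i sin(14π/17)
= -0.8502 + 0.5264i


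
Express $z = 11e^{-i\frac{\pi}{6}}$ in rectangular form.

a = r cos θ = 11 * sqrt(3)/2 = 11*sqrt(3)/2
b = r sin θ = 11 * -1/2 = -11/2
z = 11*sqrt(3)/2 - (11/2)i


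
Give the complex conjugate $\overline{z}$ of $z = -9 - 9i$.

If z = a + bi, then conjugate(z) = a - bi
conjugate(-9 - 9i) = -9 + 9i


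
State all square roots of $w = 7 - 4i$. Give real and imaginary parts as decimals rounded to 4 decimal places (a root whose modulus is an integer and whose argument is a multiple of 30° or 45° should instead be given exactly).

|w| = sqrt(65) ≈ 8.062258, arg(w) ≈ 330.255119°
Root modulus = sqrt(65)^(1/2) ≈ 2.839412
Root arguments: θ_k = (arg(w) + 360°k)/2 for k = 0, 1, ..., 1
Compute each root as (root modulus)(cos θ_k + i sin θ_k) using full-precision intermediates, then round to 4 decimal places.
Roots: -2.7443 + 0.7288i, 2.7443 - 0.7288i


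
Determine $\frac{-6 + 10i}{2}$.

Divisor is real, so divide each part by 2:
= -3 + 5i


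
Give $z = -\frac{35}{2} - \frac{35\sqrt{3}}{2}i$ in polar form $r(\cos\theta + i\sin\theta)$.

r = |z| = sqrt(a^2 + b^2) = sqrt((-35/2)^2 + (-35*sqrt(3)/2)^2) = sqrt(1225/4 + 3675/4) = sqrt(1225) = 35
θ = arctan(b/a) = arctan(-30.3109/-17.5) (quadrant-adjusted) = 240°
z = 35(cos 240° + i sin 240°)


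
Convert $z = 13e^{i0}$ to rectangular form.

a = r cos θ = 13 * 1 = 13
b = r sin θ = 13 * 0 = 0
z = 13


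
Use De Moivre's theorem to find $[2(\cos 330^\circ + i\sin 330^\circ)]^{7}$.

By De Moivre: z^n = r^n(cos(nθ) + i sin(nθ))
= 2^7(cos(7*330°) + i sin(7*330°))
= 128(cos 150° + i sin 150°)
= -64*sqrt(3) + 64i


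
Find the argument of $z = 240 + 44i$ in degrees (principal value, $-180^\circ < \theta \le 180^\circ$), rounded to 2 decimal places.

θ = arctan(b/a) = arctan(44/240) (quadrant-adjusted) = 10.39°


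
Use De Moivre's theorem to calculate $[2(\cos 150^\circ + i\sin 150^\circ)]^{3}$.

By De Moivre: z^n = r^n(cos(nθ) + i sin(nθ))
= 2^3(cos(3*150°) + i sin(3*150°))
= 8(cos 90° + i sin 90°)
= 8i


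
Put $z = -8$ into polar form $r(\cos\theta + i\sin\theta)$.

r = |z| = sqrt(a^2 + b^2) = sqrt((-8)^2 + (0)^2) = sqrt(64 + 0) = sqrt(64) = 8
b = 0 and a < 0, so z lies on the negative real axis: θ = 180°
z = 8(cos 180° + i sin 180°)


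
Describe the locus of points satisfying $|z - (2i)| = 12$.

|z - z0| = r describes a circle centered at z0 with radius r
Here z0 = 2i and r = 12
Locus: Circle centered at (0, 2) with radius 12


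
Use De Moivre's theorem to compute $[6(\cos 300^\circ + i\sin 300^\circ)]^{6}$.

By De Moivre: z^n = r^n(cos(nθ) + i sin(nθ))
= 6^6(cos(6*300°) + i sin(6*300°))
= 46656(cos 0° + i sin 0°)
= 46656


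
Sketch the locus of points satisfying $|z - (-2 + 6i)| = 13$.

|z - z0| = r describes a circle centered at z0 with radius r
Here z0 = -2 + 6i and r = 13
Locus: Circle centered at (-2, 6) with radius 13


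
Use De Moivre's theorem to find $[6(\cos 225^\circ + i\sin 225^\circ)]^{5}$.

By De Moivre: z^n = r^n(cos(nθ) + i sin(nθ))
= 6^5(cos(5*225°) + i sin(5*225°))
= 7776(cos 45° + i sin 45°)
= 3888*sqrt(2) + 3888*sqrt(2)i


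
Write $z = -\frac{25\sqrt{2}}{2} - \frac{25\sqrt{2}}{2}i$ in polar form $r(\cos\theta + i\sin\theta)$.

r = |z| = sqrt(a^2 + b^2) = sqrt((-25*sqrt(2)/2)^2 + (-25*sqrt(2)/2)^2) = sqrt(625/2 + 625/2) = sqrt(625) = 25
θ = arctan(b/a) = arctan(-17.6777/-17.6777) (quadrant-adjusted) = 225°
z = 25(cos 225° + i sin 225°)


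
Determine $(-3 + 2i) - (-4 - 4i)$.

(-3 - (-4)) + (2 - (-4))i = 1 + 6i


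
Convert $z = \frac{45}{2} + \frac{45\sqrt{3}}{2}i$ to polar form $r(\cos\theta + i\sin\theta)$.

r = |z| = sqrt(a^2 + b^2) = sqrt((45/2)^2 + (45*sqrt(3)/2)^2) = sqrt(2025/4 + 6075/4) = sqrt(2025) = 45
θ = arctan(b/a) = arctan(38.9711/22.5) (quadrant-adjusted) = 60°
z = 45(cos 60° + i sin 60°)


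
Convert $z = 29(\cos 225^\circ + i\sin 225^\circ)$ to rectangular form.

a = r cos θ = 29 * -sqrt(2)/2 = -29*sqrt(2)/2
b = r sin θ = 29 * -sqrt(2)/2 = -29*sqrt(2)/2
z = -29*sqrt(2)/2 - (29*sqrt(2)/2)i


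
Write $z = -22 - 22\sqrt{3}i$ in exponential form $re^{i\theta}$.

r = |z| = sqrt((-22)^2 + (-22*sqrt(3))^2) = sqrt(484 + 1452) = sqrt(1936) = 44
θ = arctan(b/a) = arctan(-38.1051/-22) (quadrant-adjusted) = 240° = 4π/3
z = 44e^(i*4π/3)


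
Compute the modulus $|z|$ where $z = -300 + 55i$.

|z| = sqrt(a^2 + b^2) = sqrt((-300)^2 + 55^2) = sqrt(93025) = 305


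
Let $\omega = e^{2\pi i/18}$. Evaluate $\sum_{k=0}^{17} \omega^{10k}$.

Let ζ = ω^10 = e^(2πi·10/18). Since 18 ∤ 10, ζ ≠ 1.
Sum = Σ_{k=0}^{17} ζ^k = (ζ^18 - 1)/(ζ - 1) = (ω^{10·18} - 1)/(ζ - 1) = (1 - 1)/(ζ - 1) = 0


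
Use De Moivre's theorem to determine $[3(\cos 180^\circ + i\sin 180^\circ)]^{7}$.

By De Moivre: z^n = r^n(cos(nθ) + i sin(nθ))
= 3^7(cos(7*180°) + i sin(7*180°))
= 2187(cos 180° + i sin 180°)
= -2187


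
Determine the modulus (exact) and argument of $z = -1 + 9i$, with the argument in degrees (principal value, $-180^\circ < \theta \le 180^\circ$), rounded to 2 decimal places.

|z| = sqrt((-1)^2 + 9^2) = sqrt(82)
arg(z) = arctan(b/a) = arctan(9/-1) (quadrant-adjusted) = 96.34°


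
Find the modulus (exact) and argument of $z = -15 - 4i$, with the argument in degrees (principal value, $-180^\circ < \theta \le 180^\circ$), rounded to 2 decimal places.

|z| = sqrt((-15)^2 + (-4)^2) = sqrt(241)
arg(z) = arctan(b/a) = arctan(-4/-15) (quadrant-adjusted) = -165.07°


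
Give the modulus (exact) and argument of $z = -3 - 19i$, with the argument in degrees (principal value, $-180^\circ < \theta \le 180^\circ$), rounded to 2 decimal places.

|z| = sqrt((-3)^2 + (-19)^2) = sqrt(370)
arg(z) = arctan(b/a) = arctan(-19/-3) (quadrant-adjusted) = -98.97°


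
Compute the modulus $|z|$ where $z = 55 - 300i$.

|z| = sqrt(a^2 + b^2) = sqrt(55^2 + (-300)^2) = sqrt(93025) = 305


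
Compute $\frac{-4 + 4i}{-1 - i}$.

Multiply numerator and denominator by conjugate (-1 + i):
= (-4 + 4i)(-1 + i) / ((-1)^2 + (-1)^2)
= (-8i) / 2
= -4i


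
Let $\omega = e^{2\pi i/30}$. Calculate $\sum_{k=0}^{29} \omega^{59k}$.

Let ζ = ω^59 = e^(2πi·59/30). Since 30 ∤ 59, ζ ≠ 1.
Sum = Σ_{k=0}^{29} ζ^k = (ζ^30 - 1)/(ζ - 1) = (ω^{59·30} - 1)/(ζ - 1) = (1 - 1)/(ζ - 1) = 0


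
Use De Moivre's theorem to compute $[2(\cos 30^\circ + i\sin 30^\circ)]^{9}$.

By De Moivre: z^n = r^n(cos(nθ) + i sin(nθ))
= 2^9(cos(9*30°) + i sin(9*30°))
= 512(cos 270° + i sin 270°)
= -512i


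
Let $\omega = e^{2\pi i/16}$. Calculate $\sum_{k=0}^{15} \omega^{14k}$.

Let ζ = ω^14 = e^(2πi·14/16). Since 16 ∤ 14, ζ ≠ 1.
Sum = Σ_{k=0}^{15} ζ^k = (ζ^16 - 1)/(ζ - 1) = (ω^{14·16} - 1)/(ζ - 1) = (1 - 1)/(ζ - 1) = 0


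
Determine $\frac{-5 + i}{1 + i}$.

Multiply numerator and denominator by conjugate (1 - i):
= (-5 + i)(1 - i) / (1^2 + 1^2)
= (-4 + 6i) / 2
= -2 + 3i


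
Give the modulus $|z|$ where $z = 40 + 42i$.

|z| = sqrt(a^2 + b^2) = sqrt(40^2 + 42^2) = sqrt(3364) = 58


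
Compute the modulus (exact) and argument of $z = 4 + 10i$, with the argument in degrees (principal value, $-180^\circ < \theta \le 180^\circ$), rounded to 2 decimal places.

|z| = sqrt(4^2 + 10^2) = sqrt(116)
arg(z) = arctan(b/a) = arctan(10/4) (quadrant-adjusted) = 68.20°


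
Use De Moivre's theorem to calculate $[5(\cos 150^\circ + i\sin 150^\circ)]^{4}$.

By De Moivre: z^n = r^n(cos(nθ) + i sin(nθ))
= 5^4(cos(4*150°) + i sin(4*150°))
= 625(cos 240° + i sin 240°)
= -625/2 - (625*sqrt(3)/2)i


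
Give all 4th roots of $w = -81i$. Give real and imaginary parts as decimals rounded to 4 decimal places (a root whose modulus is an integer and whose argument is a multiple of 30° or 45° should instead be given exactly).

|w| = 81, arg(w) = 270°
Root modulus = 81^(1/4) = 3
Root arguments: θ_k = (270° + 360°k)/4 for k = 0, 1, ..., 3
Compute each root as (root modulus)(cos θ_k + i sin θ_k) using full-precision intermediates, then round to 4 decimal places.
Roots: 1.1481 + 2.7716i, -2.7716 + 1.1481i, -1.1481 - 2.7716i, 2.7716 - 1.1481i


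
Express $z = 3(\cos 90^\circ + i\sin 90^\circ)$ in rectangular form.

a = r cos θ = 3 * 0 = 0
b = r sin θ = 3 * 1 = 3
z = 3i


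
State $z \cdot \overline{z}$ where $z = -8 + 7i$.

z * conjugate(z) = |z|^2 = a^2 + b^2
= (-8)^2 + 7^2 = 113


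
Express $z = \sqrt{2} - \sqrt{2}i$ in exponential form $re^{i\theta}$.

r = |z| = sqrt((sqrt(2))^2 + (-sqrt(2))^2) = sqrt(2 + 2) = sqrt(4) = 2
θ = arctan(b/a) = arctan(-1.4142/1.4142) (quadrant-adjusted) = -45° = -π/4
z = 2e^(-i*π/4)


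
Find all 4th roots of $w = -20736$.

|w| = 20736, arg(w) = 180°
Root modulus = 20736^(1/4) = 12
Root arguments: θ_k = (180° + 360°k)/4 for k = 0, 1, ..., 3
Roots: 6*sqrt(2) + 6*sqrt(2)i, -6*sqrt(2) + 6*sqrt(2)i, -6*sqrt(2) - 6*sqrt(2)i, 6*sqrt(2) - 6*sqrt(2)i


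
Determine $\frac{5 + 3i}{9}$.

Divisor is real, so divide each part by 9:
= 5/9 + (1/3)i


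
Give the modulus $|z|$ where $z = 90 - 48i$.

|z| = sqrt(a^2 + b^2) = sqrt(90^2 + (-48)^2) = sqrt(10404) = 102


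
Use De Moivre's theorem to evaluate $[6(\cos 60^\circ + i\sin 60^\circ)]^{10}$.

By De Moivre: z^n = r^n(cos(nθ) + i sin(nθ))
= 6^10(cos(10*60°) + i sin(10*60°))
= 60466176(cos 240° + i sin 240°)
= -30233088 - 30233088*sqrt(3)i


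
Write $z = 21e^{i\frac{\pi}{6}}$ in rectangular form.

a = r cos θ = 21 * sqrt(3)/2 = 21*sqrt(3)/2
b = r sin θ = 21 * 1/2 = 21/2
z = 21*sqrt(3)/2 + (21/2)i


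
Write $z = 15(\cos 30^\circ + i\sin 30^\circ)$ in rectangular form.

a = r cos θ = 15 * sqrt(3)/2 = 15*sqrt(3)/2
b = r sin θ = 15 * 1/2 = 15/2
z = 15*sqrt(3)/2 + (15/2)i


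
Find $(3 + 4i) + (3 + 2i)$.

(3 + 3) + (4 + 2)i = 6 + 6i


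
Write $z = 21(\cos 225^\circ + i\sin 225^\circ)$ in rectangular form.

a = r cos θ = 21 * -sqrt(2)/2 = -21*sqrt(2)/2
b = r sin θ = 21 * -sqrt(2)/2 = -21*sqrt(2)/2
z = -21*sqrt(2)/2 - (21*sqrt(2)/2)i


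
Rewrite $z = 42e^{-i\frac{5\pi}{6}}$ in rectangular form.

a = r cos θ = 42 * -sqrt(3)/2 = -21*sqrt(3)
b = r sin θ = 42 * -1/2 = -21
z = -21*sqrt(3) - 21i


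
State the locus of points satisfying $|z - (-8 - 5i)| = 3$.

|z - z0| = r describes a circle centered at z0 with radius r
Here z0 = -8 - 5i and r = 3
Locus: Circle centered at (-8, -5) with radius 3


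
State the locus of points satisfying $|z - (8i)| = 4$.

|z - z0| = r describes a circle centered at z0 with radius r
Here z0 = 8i and r = 4
Locus: Circle centered at (0, 8) with radius 4


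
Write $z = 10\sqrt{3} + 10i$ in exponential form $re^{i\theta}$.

r = |z| = sqrt((10*sqrt(3))^2 + (10)^2) = sqrt(300 + 100) = sqrt(400) = 20
θ = arctan(b/a) = arctan(10/17.3205) (quadrant-adjusted) = 30° = π/6
z = 20e^(i*π/6)


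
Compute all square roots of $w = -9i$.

|w| = 9, arg(w) = 270°
Root modulus = 9^(1/2) = 3
Root arguments: θ_k = (270° + 360°k)/2 for k = 0, 1, ..., 1
Roots: -3*sqrt(2)/2 + (3*sqrt(2)/2)i, 3*sqrt(2)/2 - (3*sqrt(2)/2)i


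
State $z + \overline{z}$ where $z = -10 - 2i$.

z + conjugate(z) = (a + bi) + (a - bi) = 2a
= 2 * (-10) = -20


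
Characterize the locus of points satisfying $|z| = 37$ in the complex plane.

|z| = 37 means sqrt(x^2 + y^2) = 37
This is a circle of radius 37 centered at the origin


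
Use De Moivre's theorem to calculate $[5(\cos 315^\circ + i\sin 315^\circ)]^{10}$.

By De Moivre: z^n = r^n(cos(nθ) + i sin(nθ))
= 5^10(cos(10*315°) + i sin(10*315°))
= 9765625(cos 270° + i sin 270°)
= -9765625i


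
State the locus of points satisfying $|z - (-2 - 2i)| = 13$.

|z - z0| = r describes a circle centered at z0 with radius r
Here z0 = -2 - 2i and r = 13
Locus: Circle centered at (-2, -2) with radius 13


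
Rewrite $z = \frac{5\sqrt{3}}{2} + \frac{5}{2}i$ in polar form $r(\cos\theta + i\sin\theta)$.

r = |z| = sqrt(a^2 + b^2) = sqrt((5*sqrt(3)/2)^2 + (5/2)^2) = sqrt(75/4 + 25/4) = sqrt(25) = 5
θ = arctan(b/a) = arctan(2.5/4.3301) (quadrant-adjusted) = 30°
z = 5(cos 30° + i sin 30°)


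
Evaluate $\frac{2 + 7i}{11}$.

Divisor is real, so divide each part by 11:
= 2/11 + (7/11)i


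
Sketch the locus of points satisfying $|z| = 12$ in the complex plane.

|z| = 12 means sqrt(x^2 + y^2) = 12
This is a circle of radius 12 centered at the origin


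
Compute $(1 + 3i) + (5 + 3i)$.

(1 + 5) + (3 + 3)i = 6 + 6i


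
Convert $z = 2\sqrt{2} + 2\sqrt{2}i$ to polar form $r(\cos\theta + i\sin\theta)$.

r = |z| = sqrt(a^2 + b^2) = sqrt((2*sqrt(2))^2 + (2*sqrt(2))^2) = sqrt(8 + 8) = sqrt(16) = 4
θ = arctan(b/a) = arctan(2.8284/2.8284) (quadrant-adjusted) = 45°
z = 4(cos 45° + i sin 45°)


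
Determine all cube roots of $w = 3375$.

|w| = 3375, arg(w) = 0°
Root modulus = 3375^(1/3) = 15
Root arguments: θ_k = (0° + 360°k)/3 for k = 0, 1, ..., 2
Roots: 15, -15/2 + (15*sqrt(3)/2)i, -15/2 - (15*sqrt(3)/2)i


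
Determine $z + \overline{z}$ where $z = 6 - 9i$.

z + conjugate(z) = (a + bi) + (a - bi) = 2a
= 2 * 6 = 12


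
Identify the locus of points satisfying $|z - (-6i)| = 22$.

|z - z0| = r describes a circle centered at z0 with radius r
Here z0 = -6i and r = 22
Locus: Circle centered at (0, -6) with radius 22


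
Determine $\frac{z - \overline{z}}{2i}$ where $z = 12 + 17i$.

z - conjugate(z) = 2bi
(z - conjugate(z))/(2i) = 2bi/(2i) = b = 17


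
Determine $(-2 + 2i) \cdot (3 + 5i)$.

(a1*a2 - b1*b2) + (a1*b2 + b1*a2)i
= (-6 - 10) + (-10 + 6)i
= -16 - 4i


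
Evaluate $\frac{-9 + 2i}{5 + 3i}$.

Multiply numerator and denominator by conjugate (5 - 3i):
= (-9 + 2i)(5 - 3i) / (5^2 + 3^2)
= (-39 + 37i) / 34
= -39/34 + (37/34)i


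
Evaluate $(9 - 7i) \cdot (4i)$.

(a1*a2 - b1*b2) + (a1*b2 + b1*a2)i
= (0 - (-28)) + (36 + 0)i
= 28 + 36i


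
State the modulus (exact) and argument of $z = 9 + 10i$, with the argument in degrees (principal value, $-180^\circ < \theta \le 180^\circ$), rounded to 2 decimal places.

|z| = sqrt(9^2 + 10^2) = sqrt(181)
arg(z) = arctan(b/a) = arctan(10/9) (quadrant-adjusted) = 48.01°


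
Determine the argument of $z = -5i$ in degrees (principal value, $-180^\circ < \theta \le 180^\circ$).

a = 0 and b < 0, so z lies on the negative imaginary axis: θ = -90°


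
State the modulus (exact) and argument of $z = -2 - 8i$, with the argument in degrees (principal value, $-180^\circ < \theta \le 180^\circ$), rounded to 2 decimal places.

|z| = sqrt((-2)^2 + (-8)^2) = sqrt(68)
arg(z) = arctan(b/a) = arctan(-8/-2) (quadrant-adjusted) = -104.04°


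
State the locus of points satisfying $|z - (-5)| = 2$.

|z - z0| = r describes a circle centered at z0 with radius r
Here z0 = -5 and r = 2
Locus: Circle centered at (-5, 0) with radius 2


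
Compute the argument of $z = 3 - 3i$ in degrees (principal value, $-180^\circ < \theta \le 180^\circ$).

θ = arctan(b/a) = arctan(-3/3) (quadrant-adjusted) = -45°


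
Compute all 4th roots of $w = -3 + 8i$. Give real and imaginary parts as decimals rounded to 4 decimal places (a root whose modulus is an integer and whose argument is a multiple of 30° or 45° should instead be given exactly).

|w| = sqrt(73) ≈ 8.544004, arg(w) ≈ 110.556045°
Root modulus = sqrt(73)^(1/4) ≈ 1.709682
Root arguments: θ_k = (arg(w) + 360°k)/4 for k = 0, 1, ..., 3
Compute each root as (root modulus)(cos θ_k + i sin θ_k) using full-precision intermediates, then round to 4 decimal places.
Roots: 1.5146 + 0.7931i, -0.7931 + 1.5146i, -1.5146 - 0.7931i, 0.7931 - 1.5146i


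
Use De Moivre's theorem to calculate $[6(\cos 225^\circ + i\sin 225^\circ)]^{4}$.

By De Moivre: z^n = r^n(cos(nθ) + i sin(nθ))
= 6^4(cos(4*225°) + i sin(4*225°))
= 1296(cos 180° + i sin 180°)
= -1296


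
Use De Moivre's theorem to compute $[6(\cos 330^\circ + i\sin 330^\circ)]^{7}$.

By De Moivre: z^n = r^n(cos(nθ) + i sin(nθ))
= 6^7(cos(7*330°) + i sin(7*330°))
= 279936(cos 150° + i sin 150°)
= -139968*sqrt(3) + 139968i


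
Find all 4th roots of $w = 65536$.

|w| = 65536, arg(w) = 0°
Root modulus = 65536^(1/4) = 16
Root arguments: θ_k = (0° + 360°k)/4 for k = 0, 1, ..., 3
Roots: 16, 16i, -16, -16i


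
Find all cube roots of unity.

ω_k = e^(2πik/3) = cos(2πk/3) + i sin(2πk/3) for k = 0, 1, ..., 2
Roots: 1, -1/2 + (sqrt(3)/2)i, -1/2 - (sqrt(3)/2)i


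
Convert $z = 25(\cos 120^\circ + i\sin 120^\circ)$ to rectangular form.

a = r cos θ = 25 * -1/2 = -25/2
b = r sin θ = 25 * sqrt(3)/2 = 25*sqrt(3)/2
z = -25/2 + (25*sqrt(3)/2)i


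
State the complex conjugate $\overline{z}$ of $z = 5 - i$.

If z = a + bi, then conjugate(z) = a - bi
conjugate(5 - i) = 5 + i


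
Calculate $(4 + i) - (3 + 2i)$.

(4 - 3) + (1 - 2)i = 1 - i


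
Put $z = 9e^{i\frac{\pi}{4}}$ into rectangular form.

a = r cos θ = 9 * sqrt(2)/2 = 9*sqrt(2)/2
b = r sin θ = 9 * sqrt(2)/2 = 9*sqrt(2)/2
z = 9*sqrt(2)/2 + (9*sqrt(2)/2)i


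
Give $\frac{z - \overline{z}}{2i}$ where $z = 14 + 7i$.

z - conjugate(z) = 2bi
(z - conjugate(z))/(2i) = 2bi/(2i) = b = 7


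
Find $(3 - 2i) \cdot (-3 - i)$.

(a1*a2 - b1*b2) + (a1*b2 + b1*a2)i
= (-9 - 2) + (-3 + 6)i
= -11 + 3i


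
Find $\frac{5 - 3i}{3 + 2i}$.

Multiply numerator and denominator by conjugate (3 - 2i):
= (5 - 3i)(3 - 2i) / (3^2 + 2^2)
= (9 - 19i) / 13
= 9/13 - (19/13)i


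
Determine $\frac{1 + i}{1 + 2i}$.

Multiply numerator and denominator by conjugate (1 - 2i):
= (1 + i)(1 - 2i) / (1^2 + 2^2)
= (3 - i) / 5
= 3/5 - (1/5)i


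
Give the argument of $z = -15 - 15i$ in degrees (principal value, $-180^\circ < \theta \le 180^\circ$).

θ = arctan(b/a) = arctan(-15/-15) (quadrant-adjusted) = -135°


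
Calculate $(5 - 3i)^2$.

(a + bi)^2 = a^2 - b^2 + 2abi
= 5^2 - (-3)^2 + 2*5*(-3)i
= 16 - 30i


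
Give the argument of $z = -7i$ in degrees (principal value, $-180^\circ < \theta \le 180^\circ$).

a = 0 and b < 0, so z lies on the negative imaginary axis: θ = -90°


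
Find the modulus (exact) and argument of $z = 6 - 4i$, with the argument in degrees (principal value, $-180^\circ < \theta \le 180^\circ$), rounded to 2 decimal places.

|z| = sqrt(6^2 + (-4)^2) = sqrt(52)
arg(z) = arctan(b/a) = arctan(-4/6) (quadrant-adjusted) = -33.69°


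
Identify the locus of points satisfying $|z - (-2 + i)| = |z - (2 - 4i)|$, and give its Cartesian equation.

|z - z1| = |z - z2| means z is equidistant from z1 and z2,
i.e. the perpendicular bisector of the segment from (-2, 1) to (2, -4) (midpoint (0, -3/2)).
With z = x + yi, square both sides:
(x - (-2))^2 + (y - 1)^2 = (x - 2)^2 + (y - (-4))^2
The x^2 and y^2 terms cancel: 8x + (-10)y = 20 - 5 = 15
Simplify: 8x - 10y = 15
Locus: Perpendicular bisector of the segment from (-2, 1) to (2, -4): the line 8x - 10y = 15


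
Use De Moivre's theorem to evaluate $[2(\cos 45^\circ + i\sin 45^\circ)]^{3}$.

By De Moivre: z^n = r^n(cos(nθ) + i sin(nθ))
= 2^3(cos(3*45°) + i sin(3*45°))
= 8(cos 135° + i sin 135°)
= -4*sqrt(2) + 4*sqrt(2)i


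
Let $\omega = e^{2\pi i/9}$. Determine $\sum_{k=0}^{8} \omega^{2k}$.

Let ζ = ω^2 = e^(2πi·2/9). Since 9 ∤ 2, ζ ≠ 1.
Sum = Σ_{k=0}^{8} ζ^k = (ζ^9 - 1)/(ζ - 1) = (ω^{2·9} - 1)/(ζ - 1) = (1 - 1)/(ζ - 1) = 0


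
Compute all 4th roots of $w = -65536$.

|w| = 65536, arg(w) = 180°
Root modulus = 65536^(1/4) = 16
Root arguments: θ_k = (180° + 360°k)/4 for k = 0, 1, ..., 3
Roots: 8*sqrt(2) + 8*sqrt(2)i, -8*sqrt(2) + 8*sqrt(2)i, -8*sqrt(2) - 8*sqrt(2)i, 8*sqrt(2) - 8*sqrt(2)i


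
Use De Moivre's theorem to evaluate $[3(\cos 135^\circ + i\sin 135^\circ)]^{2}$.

By De Moivre: z^n = r^n(cos(nθ) + i sin(nθ))
= 3^2(cos(2*135°) + i sin(2*135°))
= 9(cos 270° + i sin 270°)
= -9i


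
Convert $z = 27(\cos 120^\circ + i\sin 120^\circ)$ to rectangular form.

a = r cos θ = 27 * -1/2 = -27/2
b = r sin θ = 27 * sqrt(3)/2 = 27*sqrt(3)/2
z = -27/2 + (27*sqrt(3)/2)i


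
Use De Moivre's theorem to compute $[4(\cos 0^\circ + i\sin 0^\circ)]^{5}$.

By De Moivre: z^n = r^n(cos(nθ) + i sin(nθ))
= 4^5(cos(5*0°) + i sin(5*0°))
= 1024(cos 0° + i sin 0°)
= 1024


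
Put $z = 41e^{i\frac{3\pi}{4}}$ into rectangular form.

a = r cos θ = 41 * -sqrt(2)/2 = -41*sqrt(2)/2
b = r sin θ = 41 * sqrt(2)/2 = 41*sqrt(2)/2
z = -41*sqrt(2)/2 + (41*sqrt(2)/2)i


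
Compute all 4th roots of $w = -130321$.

|w| = 130321, arg(w) = 180°
Root modulus = 130321^(1/4) = 19
Root arguments: θ_k = (180° + 360°k)/4 for k = 0, 1, ..., 3
Roots: 19*sqrt(2)/2 + (19*sqrt(2)/2)i, -19*sqrt(2)/2 + (19*sqrt(2)/2)i, -19*sqrt(2)/2 - (19*sqrt(2)/2)i, 19*sqrt(2)/2 - (19*sqrt(2)/2)i


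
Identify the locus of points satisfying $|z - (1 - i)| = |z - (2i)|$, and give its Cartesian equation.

|z - z1| = |z - z2| means z is equidistant from z1 and z2,
i.e. the perpendicular bisector of the segment from (1, -1) to (0, 2) (midpoint (1/2, 1/2)).
With z = x + yi, square both sides:
(x - 1)^2 + (y - (-1))^2 = (x - 0)^2 + (y - 2)^2
The x^2 and y^2 terms cancel: -2x + 6y = 4 - 2 = 2
Simplify: x - 3y = -1
Locus: Perpendicular bisector of the segment from (1, -1) to (0, 2): the line x - 3y = -1


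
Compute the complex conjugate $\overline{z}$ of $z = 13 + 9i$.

If z = a + bi, then conjugate(z) = a - bi
conjugate(13 + 9i) = 13 - 9i


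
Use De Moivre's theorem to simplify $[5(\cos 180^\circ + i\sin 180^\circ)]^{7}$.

By De Moivre: z^n = r^n(cos(nθ) + i sin(nθ))
= 5^7(cos(7*180°) + i sin(7*180°))
= 78125(cos 180° + i sin 180°)
= -78125
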